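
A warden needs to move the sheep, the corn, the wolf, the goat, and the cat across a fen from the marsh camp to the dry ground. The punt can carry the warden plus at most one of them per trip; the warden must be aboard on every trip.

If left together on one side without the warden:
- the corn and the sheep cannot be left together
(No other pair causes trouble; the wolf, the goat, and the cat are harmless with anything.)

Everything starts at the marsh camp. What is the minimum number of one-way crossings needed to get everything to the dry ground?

Counting alone: the warden can take at most 1 across per trip to the dry ground, so moving all 5 needs at least 5 loaded trips out, with a return between consecutive ones — at least 9 crossings.
The plan below uses exactly 9 crossings, so it is optimal:
1. Warden goes to the dry ground with the sheep.  [the marsh camp: the cat, the corn, the goat, the wolf | the dry ground: the sheep]
2. Warden goes back to the marsh camp alone.  [the marsh camp: the cat, the corn, the goat, the wolf | the dry ground: the sheep]
3. Warden goes to the dry ground with the wolf.  [the marsh camp: the cat, the corn, the goat | the dry ground: the sheep, the wolf]
4. Warden goes back to the marsh camp alone.  [the marsh camp: the cat, the corn, the goat | the dry ground: the sheep, the wolf]
5. Warden goes to the dry ground with the goat.  [the marsh camp: the cat, the corn | the dry ground: the goat, the sheep, the wolf]
6. Warden goes back to the marsh camp alone.  [the marsh camp: the cat, the corn | the dry ground: the goat, the sheep, the wolf]
7. Warden goes to the dry ground with the cat.  [the marsh camp: the corn | the dry ground: the cat, the goat, the sheep, the wolf]
8. Warden goes back to the marsh camp alone.  [the marsh camp: the corn | the dry ground: the cat, the goat, the sheep, the wolf]
9. Warden goes to the dry ground with the corn.  [the marsh camp: — | the dry ground: the cat, the corn, the goat, the sheep, the wolf]

9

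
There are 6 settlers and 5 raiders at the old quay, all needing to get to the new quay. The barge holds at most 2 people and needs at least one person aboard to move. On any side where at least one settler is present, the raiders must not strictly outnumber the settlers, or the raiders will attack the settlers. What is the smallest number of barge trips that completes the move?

19

Counting alone: each trip to the new quay takes at most 2 across and each return brings at least 1 back, so after t trips out (and t−1 returns) at most 2t − (t−1) of the 11 are across; that first reaches 11 at t = 10, so at least 19 crossings are needed.
The plan below uses exactly 19 crossings, so it is optimal:
1. 2 raiders → the new quay.  (the old quay: 6S 3R; the new quay: 0S 2R)
2. 1 raider ← the old quay.  (the old quay: 6S 4R; the new quay: 0S 1R)
3. 2 raiders → the new quay.  (the old quay: 6S 2R; the new quay: 0S 3R)
4. 1 raider ← the old quay.  (the old quay: 6S 3R; the new quay: 0S 2R)
5. 2 settlers → the new quay.  (the old quay: 4S 3R; the new quay: 2S 2R)
6. 1 raider ← the old quay.  (the old quay: 4S 4R; the new quay: 2S 1R)
7. 1 settler and 1 raider → the new quay.  (the old quay: 3S 3R; the new quay: 3S 2R)
8. 1 settler ← the old quay.  (the old quay: 4S 3R; the new quay: 2S 2R)
9. 1 settler and 1 raider → the new quay.  (the old quay: 3S 2R; the new quay: 3S 3R)
10. 1 raider ← the old quay.  (the old quay: 3S 3R; the new quay: 3S 2R)
11. 1 settler and 1 raider → the new quay.  (the old quay: 2S 2R; the new quay: 4S 3R)
12. 1 settler ← the old quay.  (the old quay: 3S 2R; the new quay: 3S 3R)
13. 1 settler and 1 raider → the new quay.  (the old quay: 2S 1R; the new quay: 4S 4R)
14. 1 raider ← the old quay.  (the old quay: 2S 2R; the new quay: 4S 3R)
15. 1 settler and 1 raider → the new quay.  (the old quay: 1S 1R; the new quay: 5S 4R)
16. 1 settler ← the old quay.  (the old quay: 2S 1R; the new quay: 4S 4R)
17. 1 settler and 1 raider → the new quay.  (the old quay: 1S 0R; the new quay: 5S 5R)
18. 1 raider ← the old quay.  (the old quay: 1S 1R; the new quay: 5S 4R)
19. 1 settler and 1 raider → the new quay.  (the old quay: 0S 0R; the new quay: 6S 5R)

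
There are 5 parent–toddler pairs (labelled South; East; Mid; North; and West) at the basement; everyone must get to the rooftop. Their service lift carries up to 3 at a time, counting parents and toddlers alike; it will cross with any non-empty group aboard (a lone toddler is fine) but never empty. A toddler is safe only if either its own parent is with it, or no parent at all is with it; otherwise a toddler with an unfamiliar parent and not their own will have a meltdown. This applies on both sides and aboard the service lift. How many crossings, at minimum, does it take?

Counting alone: each trip to the rooftop takes at most 3 across and each return brings at least 1 back, so after t trips out (and t−1 returns) at most 3t − (t−1) of the 10 are across; that first reaches 10 at t = 5, so at least 9 crossings are needed.
The safety rule pushes this higher. Following every safe sequence of crossings, the most of the 10 that can be at the rooftop as the service lift arrives there on crossing 9 is 9 — never all 10.
So no plan with fewer than 11 crossings exists, and this one achieves 11:
1. parent South and toddler South cross → the rooftop.
2. parent South crosses ← the basement.
3. toddler East, toddler Mid, and toddler North cross → the rooftop.
4. toddler South crosses ← the basement.
5. parent East, parent Mid, and parent North cross → the rooftop.
6. parent East and toddler East cross ← the basement.
7. parent East, parent South, and parent West cross → the rooftop.
8. toddler Mid crosses ← the basement.
9. toddler East and toddler South cross → the rooftop.
10. toddler South crosses ← the basement.
11. toddler Mid, toddler South, and toddler West cross → the rooftop.

11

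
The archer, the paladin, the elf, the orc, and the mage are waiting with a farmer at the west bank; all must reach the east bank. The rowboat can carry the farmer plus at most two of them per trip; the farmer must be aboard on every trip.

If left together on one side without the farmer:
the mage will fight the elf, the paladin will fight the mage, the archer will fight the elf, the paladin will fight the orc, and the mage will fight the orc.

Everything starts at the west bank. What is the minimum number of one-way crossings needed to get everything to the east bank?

impossible

Whatever the first load, the items left behind include a forbidden pair without the farmer. No opening move is safe, so no plan exists.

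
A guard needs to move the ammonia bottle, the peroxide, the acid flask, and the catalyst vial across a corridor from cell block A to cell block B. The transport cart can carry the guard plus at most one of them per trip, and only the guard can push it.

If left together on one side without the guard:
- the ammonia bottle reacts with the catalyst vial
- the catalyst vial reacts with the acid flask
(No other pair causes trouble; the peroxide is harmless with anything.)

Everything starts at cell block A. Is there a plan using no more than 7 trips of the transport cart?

Counting alone: the guard can take at most 1 across per trip to cell block B, so moving all 4 needs at least 4 loaded trips out, with a return between consecutive ones — at least 7 crossings.
The safety rule pushes this higher. Following every safe sequence of crossings, the most of the 4 that can be at cell block B as the transport cart arrives there on crossing 7 is 3 — never all 4.
So the move cannot be finished within 7 crossings. (The shortest complete plan takes 9:)
1. Guard goes to cell block B with the catalyst vial.
2. Guard goes back to cell block A alone.
3. Guard goes to cell block B with the ammonia bottle.
4. Guard goes back to cell block A with the catalyst vial.
5. Guard goes to cell block B with the acid flask.
6. Guard goes back to cell block A alone.
7. Guard goes to cell block B with the peroxide.
8. Guard goes back to cell block A alone.
9. Guard goes to cell block B with the catalyst vial.

No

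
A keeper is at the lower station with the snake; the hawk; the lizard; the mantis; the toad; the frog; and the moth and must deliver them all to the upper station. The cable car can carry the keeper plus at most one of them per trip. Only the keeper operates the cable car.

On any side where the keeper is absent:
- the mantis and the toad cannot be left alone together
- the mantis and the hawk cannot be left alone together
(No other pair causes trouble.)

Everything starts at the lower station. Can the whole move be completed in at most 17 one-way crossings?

Yes

Yes — this plan uses 15 crossings (≤ 17):
1. Keeper goes to the upper station with the mantis.  [the lower station: the frog, the hawk, the lizard, the moth, the snake, the toad | the upper station: the mantis]
2. Keeper goes back to the lower station alone.  [the lower station: the frog, the hawk, the lizard, the moth, the snake, the toad | the upper station: the mantis]
3. Keeper goes to the upper station with the snake.  [the lower station: the frog, the hawk, the lizard, the moth, the toad | the upper station: the mantis, the snake]
4. Keeper goes back to the lower station alone.  [the lower station: the frog, the hawk, the lizard, the moth, the toad | the upper station: the mantis, the snake]
5. Keeper goes to the upper station with the hawk.  [the lower station: the frog, the lizard, the moth, the toad | the upper station: the hawk, the mantis, the snake]
6. Keeper goes back to the lower station with the mantis.  [the lower station: the frog, the lizard, the mantis, the moth, the toad | the upper station: the hawk, the snake]
7. Keeper goes to the upper station with the toad.  [the lower station: the frog, the lizard, the mantis, the moth | the upper station: the hawk, the snake, the toad]
8. Keeper goes back to the lower station alone.  [the lower station: the frog, the lizard, the mantis, the moth | the upper station: the hawk, the snake, the toad]
9. Keeper goes to the upper station with the lizard.  [the lower station: the frog, the mantis, the moth | the upper station: the hawk, the lizard, the snake, the toad]
10. Keeper goes back to the lower station alone.  [the lower station: the frog, the mantis, the moth | the upper station: the hawk, the lizard, the snake, the toad]
11. Keeper goes to the upper station with the frog.  [the lower station: the mantis, the moth | the upper station: the frog, the hawk, the lizard, the snake, the toad]
12. Keeper goes back to the lower station alone.  [the lower station: the mantis, the moth | the upper station: the frog, the hawk, the lizard, the snake, the toad]
13. Keeper goes to the upper station with the moth.  [the lower station: the mantis | the upper station: the frog, the hawk, the lizard, the moth, the snake, the toad]
14. Keeper goes back to the lower station alone.  [the lower station: the mantis | the upper station: the frog, the hawk, the lizard, the moth, the snake, the toad]
15. Keeper goes to the upper station with the mantis.  [the lower station: — | the upper station: the frog, the hawk, the lizard, the mantis, the moth, the snake, the toad]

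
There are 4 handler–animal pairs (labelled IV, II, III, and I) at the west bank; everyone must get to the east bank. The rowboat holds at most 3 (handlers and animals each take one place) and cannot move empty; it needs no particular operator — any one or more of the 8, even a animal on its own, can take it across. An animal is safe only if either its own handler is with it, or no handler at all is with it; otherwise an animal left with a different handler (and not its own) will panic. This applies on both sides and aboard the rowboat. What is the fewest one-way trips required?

Counting alone: each trip to the east bank takes at most 3 across and each return brings at least 1 back, so after t trips out (and t−1 returns) at most 3t − (t−1) of the 8 are across; that first reaches 8 at t = 4, so at least 7 crossings are needed.
The safety rule pushes this higher. Following every safe sequence of crossings, the most of the 8 that can be at the east bank as the rowboat arrives there on crossing 7 is 7 — never all 8.
So no plan with fewer than 9 crossings exists, and this one achieves 9:
1. animal IV and handler IV cross → the east bank.
2. handler IV crosses ← the west bank.
3. animal II, handler II, and handler IV cross → the east bank.
4. animal IV and handler IV cross ← the west bank.
5. handler I, handler III, and handler IV cross → the east bank.
6. animal II crosses ← the west bank.
7. animal II and animal IV cross → the east bank.
8. animal IV crosses ← the west bank.
9. animal I, animal III, and animal IV cross → the east bank.

9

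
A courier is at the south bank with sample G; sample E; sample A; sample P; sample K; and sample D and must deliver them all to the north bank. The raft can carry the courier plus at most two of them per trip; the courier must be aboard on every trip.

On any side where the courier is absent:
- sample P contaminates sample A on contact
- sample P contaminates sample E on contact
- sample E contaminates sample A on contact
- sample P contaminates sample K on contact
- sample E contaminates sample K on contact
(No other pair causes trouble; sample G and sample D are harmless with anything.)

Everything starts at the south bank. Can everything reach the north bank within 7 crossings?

Counting alone: the courier can take at most 2 across per trip to the north bank, so moving all 6 needs at least 3 loaded trips out, with a return between consecutive ones — at least 5 crossings.
The safety rule pushes this higher. Following every safe sequence of crossings, the most of the 6 that can be at the north bank as the raft arrives there on crossings 5, 7 is 4, 5 respectively — never all 6.
So the move cannot be finished within 7 crossings. (The shortest complete plan takes 9:)
1. Courier goes to the north bank with sample E and sample P.  [the south bank: sample A, sample D, sample G, sample K | the north bank: sample E, sample P]
2. Courier goes back to the south bank with sample E.  [the south bank: sample A, sample D, sample E, sample G, sample K | the north bank: sample P]
3. Courier goes to the north bank with sample E and sample G.  [the south bank: sample A, sample D, sample K | the north bank: sample E, sample G, sample P]
4. Courier goes back to the south bank with sample E.  [the south bank: sample A, sample D, sample E, sample K | the north bank: sample G, sample P]
5. Courier goes to the north bank with sample D and sample E.  [the south bank: sample A, sample K | the north bank: sample D, sample E, sample G, sample P]
6. Courier goes back to the south bank with sample E.  [the south bank: sample A, sample E, sample K | the north bank: sample D, sample G, sample P]
7. Courier goes to the north bank with sample A and sample K.  [the south bank: sample E | the north bank: sample A, sample D, sample G, sample K, sample P]
8. Courier goes back to the south bank with sample P.  [the south bank: sample E, sample P | the north bank: sample A, sample D, sample G, sample K]
9. Courier goes to the north bank with sample E and sample P.  [the south bank: — | the north bank: sample A, sample D, sample E, sample G, sample K, sample P]

No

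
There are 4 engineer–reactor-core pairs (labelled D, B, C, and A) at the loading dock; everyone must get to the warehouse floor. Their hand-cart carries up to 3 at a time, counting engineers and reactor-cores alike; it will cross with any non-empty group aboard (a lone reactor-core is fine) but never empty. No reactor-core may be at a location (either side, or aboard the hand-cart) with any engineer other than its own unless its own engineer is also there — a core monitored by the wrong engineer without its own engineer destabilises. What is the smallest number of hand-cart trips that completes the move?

9

Counting alone: each trip to the warehouse floor takes at most 3 across and each return brings at least 1 back, so after t trips out (and t−1 returns) at most 3t − (t−1) of the 8 are across; that first reaches 8 at t = 4, so at least 7 crossings are needed.
The safety rule pushes this higher. Following every safe sequence of crossings, the most of the 8 that can be at the warehouse floor as the hand-cart arrives there on crossing 7 is 7 — never all 8.
So no plan with fewer than 9 crossings exists, and this one achieves 9:
1. engineer D and reactor-core D cross → the warehouse floor.
2. engineer D crosses ← the loading dock.
3. engineer B, engineer D, and reactor-core B cross → the warehouse floor.
4. engineer D and reactor-core D cross ← the loading dock.
5. engineer A, engineer C, and engineer D cross → the warehouse floor.
6. reactor-core B crosses ← the loading dock.
7. reactor-core B and reactor-core D cross → the warehouse floor.
8. reactor-core D crosses ← the loading dock.
9. reactor-core A, reactor-core C, and reactor-core D cross → the warehouse floor.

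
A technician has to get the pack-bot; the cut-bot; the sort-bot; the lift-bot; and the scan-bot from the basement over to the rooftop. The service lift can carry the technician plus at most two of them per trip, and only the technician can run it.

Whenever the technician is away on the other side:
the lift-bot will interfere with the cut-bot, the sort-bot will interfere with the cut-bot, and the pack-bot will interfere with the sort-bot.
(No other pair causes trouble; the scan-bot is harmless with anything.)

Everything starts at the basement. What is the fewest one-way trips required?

5

Counting alone: the technician can take at most 2 across per trip to the rooftop, so moving all 5 needs at least 3 loaded trips out, with a return between consecutive ones — at least 5 crossings.
The plan below uses exactly 5 crossings, so it is optimal:
1. Technician goes to the rooftop with the cut-bot and the pack-bot.  [the basement: the lift-bot, the scan-bot, the sort-bot | the rooftop: the cut-bot, the pack-bot]
2. Technician goes back to the basement alone.  [the basement: the lift-bot, the scan-bot, the sort-bot | the rooftop: the cut-bot, the pack-bot]
3. Technician goes to the rooftop with the scan-bot.  [the basement: the lift-bot, the sort-bot | the rooftop: the cut-bot, the pack-bot, the scan-bot]
4. Technician goes back to the basement alone.  [the basement: the lift-bot, the sort-bot | the rooftop: the cut-bot, the pack-bot, the scan-bot]
5. Technician goes to the rooftop with the lift-bot and the sort-bot.  [the basement: — | the rooftop: the cut-bot, the lift-bot, the pack-bot, the scan-bot, the sort-bot]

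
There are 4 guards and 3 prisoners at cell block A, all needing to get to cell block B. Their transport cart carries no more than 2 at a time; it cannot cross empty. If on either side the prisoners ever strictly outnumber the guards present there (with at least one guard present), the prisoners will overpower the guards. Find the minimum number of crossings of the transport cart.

Counting alone: each trip to cell block B takes at most 2 across and each return brings at least 1 back, so after t trips out (and t−1 returns) at most 2t − (t−1) of the 7 are across; that first reaches 7 at t = 6, so at least 11 crossings are needed.
The plan below uses exactly 11 crossings, so it is optimal:
1. 2 prisoners → cell block B.  (cell block A: 4G 1P; cell block B: 0G 2P)
2. 1 prisoner ← cell block A.  (cell block A: 4G 2P; cell block B: 0G 1P)
3. 2 prisoners → cell block B.  (cell block A: 4G 0P; cell block B: 0G 3P)
4. 1 prisoner ← cell block A.  (cell block A: 4G 1P; cell block B: 0G 2P)
5. 2 guards → cell block B.  (cell block A: 2G 1P; cell block B: 2G 2P)
6. 1 prisoner ← cell block A.  (cell block A: 2G 2P; cell block B: 2G 1P)
7. 1 guard and 1 prisoner → cell block B.  (cell block A: 1G 1P; cell block B: 3G 2P)
8. 1 guard ← cell block A.  (cell block A: 2G 1P; cell block B: 2G 2P)
9. 1 guard and 1 prisoner → cell block B.  (cell block A: 1G 0P; cell block B: 3G 3P)
10. 1 prisoner ← cell block A.  (cell block A: 1G 1P; cell block B: 3G 2P)
11. 1 guard and 1 prisoner → cell block B.  (cell block A: 0G 0P; cell block B: 4G 3P)

11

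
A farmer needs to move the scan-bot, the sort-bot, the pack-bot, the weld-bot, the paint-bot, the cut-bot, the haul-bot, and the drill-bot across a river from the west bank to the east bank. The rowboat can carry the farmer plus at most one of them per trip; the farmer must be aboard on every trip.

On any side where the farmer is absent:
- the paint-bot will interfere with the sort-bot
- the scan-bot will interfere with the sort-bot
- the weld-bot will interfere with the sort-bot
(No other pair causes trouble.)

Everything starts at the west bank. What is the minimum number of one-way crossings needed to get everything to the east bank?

impossible

Following every safe sequence of crossings from the start, the most of the 8 that can be at the east bank as the rowboat arrives there on crossings 1, 3, 5, 7, 9, 11 is 1, 2, 3, 4, 5, 6 respectively; the best ever achieved is 6 of 8.
From crossing 13 on, no configuration arises that was not already reachable earlier: only 144 distinct safe configurations (who is on which side, and where the rowboat is) can ever be reached, none of them has everyone across, and every continuation just revisits them. So no valid plan exists.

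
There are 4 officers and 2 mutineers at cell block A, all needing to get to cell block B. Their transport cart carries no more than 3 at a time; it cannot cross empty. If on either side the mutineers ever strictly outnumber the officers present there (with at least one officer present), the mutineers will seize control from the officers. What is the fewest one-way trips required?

Counting alone: each trip to cell block B takes at most 3 across and each return brings at least 1 back, so after t trips out (and t−1 returns) at most 3t − (t−1) of the 6 are across; that first reaches 6 at t = 3, so at least 5 crossings are needed.
The plan below uses exactly 5 crossings, so it is optimal:
1. 2 mutineers → cell block B.  (cell block A: 4O 0M; cell block B: 0O 2M)
2. 1 mutineer ← cell block A.  (cell block A: 4O 1M; cell block B: 0O 1M)
3. 2 officers and 1 mutineer → cell block B.  (cell block A: 2O 0M; cell block B: 2O 2M)
4. 1 mutineer ← cell block A.  (cell block A: 2O 1M; cell block B: 2O 1M)
5. 2 officers and 1 mutineer → cell block B.  (cell block A: 0O 0M; cell block B: 4O 2M)

5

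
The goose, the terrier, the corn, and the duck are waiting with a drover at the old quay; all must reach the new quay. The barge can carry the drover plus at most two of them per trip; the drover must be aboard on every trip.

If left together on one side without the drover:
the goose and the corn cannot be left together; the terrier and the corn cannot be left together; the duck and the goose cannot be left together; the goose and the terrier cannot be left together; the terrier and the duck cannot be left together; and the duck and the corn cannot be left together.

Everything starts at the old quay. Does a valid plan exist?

No

Whatever the first load, the items left behind include a forbidden pair without the drover. No opening move is safe, so no plan exists.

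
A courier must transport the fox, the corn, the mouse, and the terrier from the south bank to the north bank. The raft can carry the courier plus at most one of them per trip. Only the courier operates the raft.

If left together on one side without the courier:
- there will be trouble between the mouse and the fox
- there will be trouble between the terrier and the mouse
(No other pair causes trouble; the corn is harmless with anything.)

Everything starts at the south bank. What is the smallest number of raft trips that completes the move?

Counting alone: the courier can take at most 1 across per trip to the north bank, so moving all 4 needs at least 4 loaded trips out, with a return between consecutive ones — at least 7 crossings.
The safety rule pushes this higher. Following every safe sequence of crossings, the most of the 4 that can be at the north bank as the raft arrives there on crossing 7 is 3 — never all 4.
So no plan with fewer than 9 crossings exists, and this one achieves 9:
1. Courier goes to the north bank with the mouse.  [the south bank: the corn, the fox, the terrier | the north bank: the mouse]
2. Courier goes back to the south bank alone.  [the south bank: the corn, the fox, the terrier | the north bank: the mouse]
3. Courier goes to the north bank with the fox.  [the south bank: the corn, the terrier | the north bank: the fox, the mouse]
4. Courier goes back to the south bank with the mouse.  [the south bank: the corn, the mouse, the terrier | the north bank: the fox]
5. Courier goes to the north bank with the terrier.  [the south bank: the corn, the mouse | the north bank: the fox, the terrier]
6. Courier goes back to the south bank alone.  [the south bank: the corn, the mouse | the north bank: the fox, the terrier]
7. Courier goes to the north bank with the corn.  [the south bank: the mouse | the north bank: the corn, the fox, the terrier]
8. Courier goes back to the south bank alone.  [the south bank: the mouse | the north bank: the corn, the fox, the terrier]
9. Courier goes to the north bank with the mouse.  [the south bank: — | the north bank: the corn, the fox, the mouse, the terrier]

9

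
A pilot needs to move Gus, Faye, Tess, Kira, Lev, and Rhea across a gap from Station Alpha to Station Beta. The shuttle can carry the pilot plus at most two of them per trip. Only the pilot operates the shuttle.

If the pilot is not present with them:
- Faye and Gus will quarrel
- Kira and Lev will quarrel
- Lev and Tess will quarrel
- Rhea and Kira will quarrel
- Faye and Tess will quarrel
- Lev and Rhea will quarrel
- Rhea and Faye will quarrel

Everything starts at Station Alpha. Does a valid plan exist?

No

Whatever the first load, the items left behind include a forbidden pair without the pilot. No opening move is safe, so no plan exists.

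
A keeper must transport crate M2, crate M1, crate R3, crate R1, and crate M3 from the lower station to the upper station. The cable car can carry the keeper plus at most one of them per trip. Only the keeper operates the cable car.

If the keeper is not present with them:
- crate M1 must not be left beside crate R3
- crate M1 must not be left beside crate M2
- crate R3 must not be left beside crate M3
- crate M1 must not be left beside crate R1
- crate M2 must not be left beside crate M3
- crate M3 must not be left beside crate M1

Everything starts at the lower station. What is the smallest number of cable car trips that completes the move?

impossible

Whatever the first load, the items left behind include a forbidden pair without the keeper. No opening move is safe, so no plan exists.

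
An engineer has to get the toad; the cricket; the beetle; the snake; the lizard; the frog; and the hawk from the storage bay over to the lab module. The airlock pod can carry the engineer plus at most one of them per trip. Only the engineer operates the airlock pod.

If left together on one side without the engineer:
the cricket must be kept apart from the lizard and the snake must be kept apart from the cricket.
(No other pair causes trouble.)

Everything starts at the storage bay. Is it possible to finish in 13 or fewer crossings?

No

Counting alone: the engineer can take at most 1 across per trip to the lab module, so moving all 7 needs at least 7 loaded trips out, with a return between consecutive ones — at least 13 crossings.
The safety rule pushes this higher. Following every safe sequence of crossings, the most of the 7 that can be at the lab module as the airlock pod arrives there on crossing 13 is 6 — never all 7.
So the move cannot be finished within 13 crossings. (The shortest complete plan takes 15:)
1. Engineer goes to the lab module with the cricket.
2. Engineer goes back to the storage bay alone.
3. Engineer goes to the lab module with the toad.
4. Engineer goes back to the storage bay alone.
5. Engineer goes to the lab module with the beetle.
6. Engineer goes back to the storage bay alone.
7. Engineer goes to the lab module with the snake.
8. Engineer goes back to the storage bay with the cricket.
9. Engineer goes to the lab module with the lizard.
10. Engineer goes back to the storage bay alone.
11. Engineer goes to the lab module with the frog.
12. Engineer goes back to the storage bay alone.
13. Engineer goes to the lab module with the hawk.
14. Engineer goes back to the storage bay alone.
15. Engineer goes to the lab module with the cricket.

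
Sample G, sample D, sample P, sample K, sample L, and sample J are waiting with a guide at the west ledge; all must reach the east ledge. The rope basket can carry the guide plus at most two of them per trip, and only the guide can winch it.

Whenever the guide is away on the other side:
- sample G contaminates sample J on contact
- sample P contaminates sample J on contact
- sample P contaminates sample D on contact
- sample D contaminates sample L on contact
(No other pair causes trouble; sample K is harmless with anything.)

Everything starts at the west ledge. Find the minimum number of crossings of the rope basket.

Counting alone: the guide can take at most 2 across per trip to the east ledge, so moving all 6 needs at least 3 loaded trips out, with a return between consecutive ones — at least 5 crossings.
The safety rule pushes this higher. Following every safe sequence of crossings, the most of the 6 that can be at the east ledge as the rope basket arrives there on crossing 5 is 5 — never all 6.
So no plan with fewer than 7 crossings exists, and this one achieves 7:
1. Guide goes to the east ledge with sample D and sample J.  [the west ledge: sample G, sample K, sample L, sample P | the east ledge: sample D, sample J]
2. Guide goes back to the west ledge alone.  [the west ledge: sample G, sample K, sample L, sample P | the east ledge: sample D, sample J]
3. Guide goes to the east ledge with sample G and sample P.  [the west ledge: sample K, sample L | the east ledge: sample D, sample G, sample J, sample P]
4. Guide goes back to the west ledge with sample D and sample J.  [the west ledge: sample D, sample J, sample K, sample L | the east ledge: sample G, sample P]
5. Guide goes to the east ledge with sample K and sample L.  [the west ledge: sample D, sample J | the east ledge: sample G, sample K, sample L, sample P]
6. Guide goes back to the west ledge alone.  [the west ledge: sample D, sample J | the east ledge: sample G, sample K, sample L, sample P]
7. Guide goes to the east ledge with sample D and sample J.  [the west ledge: — | the east ledge: sample D, sample G, sample J, sample K, sample L, sample P]

7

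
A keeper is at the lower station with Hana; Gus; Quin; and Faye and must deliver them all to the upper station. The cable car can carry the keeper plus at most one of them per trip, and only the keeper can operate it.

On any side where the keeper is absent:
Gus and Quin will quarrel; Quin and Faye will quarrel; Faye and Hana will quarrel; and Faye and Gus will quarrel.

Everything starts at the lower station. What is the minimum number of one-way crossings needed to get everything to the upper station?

impossible

Whatever the first load, the items left behind include a forbidden pair without the keeper. No opening move is safe, so no plan exists.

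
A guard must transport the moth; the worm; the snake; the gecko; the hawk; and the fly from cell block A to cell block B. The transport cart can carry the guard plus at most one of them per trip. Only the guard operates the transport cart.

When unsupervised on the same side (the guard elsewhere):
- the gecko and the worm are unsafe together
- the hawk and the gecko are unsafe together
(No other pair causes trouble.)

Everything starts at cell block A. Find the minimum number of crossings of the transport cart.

Counting alone: the guard can take at most 1 across per trip to cell block B, so moving all 6 needs at least 6 loaded trips out, with a return between consecutive ones — at least 11 crossings.
The safety rule pushes this higher. Following every safe sequence of crossings, the most of the 6 that can be at cell block B as the transport cart arrives there on crossing 11 is 5 — never all 6.
So no plan with fewer than 13 crossings exists, and this one achieves 13:
1. Guard goes to cell block B with the gecko.
2. Guard goes back to cell block A alone.
3. Guard goes to cell block B with the moth.
4. Guard goes back to cell block A alone.
5. Guard goes to cell block B with the worm.
6. Guard goes back to cell block A with the gecko.
7. Guard goes to cell block B with the hawk.
8. Guard goes back to cell block A alone.
9. Guard goes to cell block B with the snake.
10. Guard goes back to cell block A alone.
11. Guard goes to cell block B with the fly.
12. Guard goes back to cell block A alone.
13. Guard goes to cell block B with the gecko.

13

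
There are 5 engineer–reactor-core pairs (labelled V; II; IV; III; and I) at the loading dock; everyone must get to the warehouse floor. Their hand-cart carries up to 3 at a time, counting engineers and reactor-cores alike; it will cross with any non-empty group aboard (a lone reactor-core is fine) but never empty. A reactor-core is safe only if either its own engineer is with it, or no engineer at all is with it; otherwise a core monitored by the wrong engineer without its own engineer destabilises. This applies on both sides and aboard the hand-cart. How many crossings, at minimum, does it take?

Counting alone: each trip to the warehouse floor takes at most 3 across and each return brings at least 1 back, so after t trips out (and t−1 returns) at most 3t − (t−1) of the 10 are across; that first reaches 10 at t = 5, so at least 9 crossings are needed.
The safety rule pushes this higher. Following every safe sequence of crossings, the most of the 10 that can be at the warehouse floor as the hand-cart arrives there on crossing 9 is 9 — never all 10.
So no plan with fewer than 11 crossings exists, and this one achieves 11:
1. engineer V and reactor-core V cross → the warehouse floor.
2. engineer V crosses ← the loading dock.
3. reactor-core II, reactor-core III, and reactor-core IV cross → the warehouse floor.
4. reactor-core V crosses ← the loading dock.
5. engineer II, engineer III, and engineer IV cross → the warehouse floor.
6. engineer II and reactor-core II cross ← the loading dock.
7. engineer I, engineer II, and engineer V cross → the warehouse floor.
8. reactor-core IV crosses ← the loading dock.
9. reactor-core II and reactor-core V cross → the warehouse floor.
10. reactor-core V crosses ← the loading dock.
11. reactor-core I, reactor-core IV, and reactor-core V cross → the warehouse floor.

11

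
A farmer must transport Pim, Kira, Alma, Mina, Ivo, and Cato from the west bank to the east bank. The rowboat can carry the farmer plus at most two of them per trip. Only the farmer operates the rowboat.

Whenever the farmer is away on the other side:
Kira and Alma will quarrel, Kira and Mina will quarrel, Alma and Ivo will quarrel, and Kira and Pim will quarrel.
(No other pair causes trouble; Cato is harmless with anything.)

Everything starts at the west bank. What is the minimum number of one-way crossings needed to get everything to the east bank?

Counting alone: the farmer can take at most 2 across per trip to the east bank, so moving all 6 needs at least 3 loaded trips out, with a return between consecutive ones — at least 5 crossings.
The safety rule pushes this higher. Following every safe sequence of crossings, the most of the 6 that can be at the east bank as the rowboat arrives there on crossing 5 is 5 — never all 6.
So no plan with fewer than 7 crossings exists, and this one achieves 7:
1. Farmer goes to the east bank with Alma and Kira.  [the west bank: Cato, Ivo, Mina, Pim | the east bank: Alma, Kira]
2. Farmer goes back to the west bank with Kira.  [the west bank: Cato, Ivo, Kira, Mina, Pim | the east bank: Alma]
3. Farmer goes to the east bank with Kira and Pim.  [the west bank: Cato, Ivo, Mina | the east bank: Alma, Kira, Pim]
4. Farmer goes back to the west bank with Kira.  [the west bank: Cato, Ivo, Kira, Mina | the east bank: Alma, Pim]
5. Farmer goes to the east bank with Cato and Mina.  [the west bank: Ivo, Kira | the east bank: Alma, Cato, Mina, Pim]
6. Farmer goes back to the west bank alone.  [the west bank: Ivo, Kira | the east bank: Alma, Cato, Mina, Pim]
7. Farmer goes to the east bank with Ivo and Kira.  [the west bank: — | the east bank: Alma, Cato, Ivo, Kira, Mina, Pim]

7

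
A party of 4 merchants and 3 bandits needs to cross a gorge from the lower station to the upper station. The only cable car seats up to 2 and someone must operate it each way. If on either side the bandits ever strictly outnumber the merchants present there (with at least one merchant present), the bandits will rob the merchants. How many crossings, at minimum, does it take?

11

Counting alone: each trip to the upper station takes at most 2 across and each return brings at least 1 back, so after t trips out (and t−1 returns) at most 2t − (t−1) of the 7 are across; that first reaches 7 at t = 6, so at least 11 crossings are needed.
The plan below uses exactly 11 crossings, so it is optimal:
1. 2 bandits → the upper station.  (the lower station: 4M 1B; the upper station: 0M 2B)
2. 1 bandit ← the lower station.  (the lower station: 4M 2B; the upper station: 0M 1B)
3. 2 bandits → the upper station.  (the lower station: 4M 0B; the upper station: 0M 3B)
4. 1 bandit ← the lower station.  (the lower station: 4M 1B; the upper station: 0M 2B)
5. 2 merchants → the upper station.  (the lower station: 2M 1B; the upper station: 2M 2B)
6. 1 bandit ← the lower station.  (the lower station: 2M 2B; the upper station: 2M 1B)
7. 1 merchant and 1 bandit → the upper station.  (the lower station: 1M 1B; the upper station: 3M 2B)
8. 1 merchant ← the lower station.  (the lower station: 2M 1B; the upper station: 2M 2B)
9. 1 merchant and 1 bandit → the upper station.  (the lower station: 1M 0B; the upper station: 3M 3B)
10. 1 bandit ← the lower station.  (the lower station: 1M 1B; the upper station: 3M 2B)
11. 1 merchant and 1 bandit → the upper station.  (the lower station: 0M 0B; the upper station: 4M 3B)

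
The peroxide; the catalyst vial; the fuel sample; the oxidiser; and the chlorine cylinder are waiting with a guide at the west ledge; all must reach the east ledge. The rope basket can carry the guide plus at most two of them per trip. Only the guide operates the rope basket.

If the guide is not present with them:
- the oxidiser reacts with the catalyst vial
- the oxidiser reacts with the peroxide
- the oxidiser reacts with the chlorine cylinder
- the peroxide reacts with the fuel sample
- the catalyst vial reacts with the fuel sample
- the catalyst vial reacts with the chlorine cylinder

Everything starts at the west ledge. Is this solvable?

Whatever the first load, the items left behind include a forbidden pair without the guide. No opening move is safe, so no plan exists.

No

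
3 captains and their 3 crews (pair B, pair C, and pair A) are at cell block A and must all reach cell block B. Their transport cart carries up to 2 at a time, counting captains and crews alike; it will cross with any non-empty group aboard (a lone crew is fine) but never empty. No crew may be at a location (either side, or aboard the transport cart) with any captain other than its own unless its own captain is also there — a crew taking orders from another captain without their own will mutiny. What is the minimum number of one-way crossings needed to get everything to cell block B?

Counting alone: each trip to cell block B takes at most 2 across and each return brings at least 1 back, so after t trips out (and t−1 returns) at most 2t − (t−1) of the 6 are across; that first reaches 6 at t = 5, so at least 9 crossings are needed.
The safety rule pushes this higher. Following every safe sequence of crossings, the most of the 6 that can be at cell block B as the transport cart arrives there on crossing 9 is 5 — never all 6.
So no plan with fewer than 11 crossings exists, and this one achieves 11:
1. captain B and crew B cross → cell block B.
2. captain B crosses ← cell block A.
3. crew A and crew C cross → cell block B.
4. crew B crosses ← cell block A.
5. captain A and captain C cross → cell block B.
6. captain C and crew C cross ← cell block A.
7. captain B and captain C cross → cell block B.
8. crew A crosses ← cell block A.
9. crew B and crew C cross → cell block B.
10. captain A crosses ← cell block A.
11. captain A and crew A cross → cell block B.

11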